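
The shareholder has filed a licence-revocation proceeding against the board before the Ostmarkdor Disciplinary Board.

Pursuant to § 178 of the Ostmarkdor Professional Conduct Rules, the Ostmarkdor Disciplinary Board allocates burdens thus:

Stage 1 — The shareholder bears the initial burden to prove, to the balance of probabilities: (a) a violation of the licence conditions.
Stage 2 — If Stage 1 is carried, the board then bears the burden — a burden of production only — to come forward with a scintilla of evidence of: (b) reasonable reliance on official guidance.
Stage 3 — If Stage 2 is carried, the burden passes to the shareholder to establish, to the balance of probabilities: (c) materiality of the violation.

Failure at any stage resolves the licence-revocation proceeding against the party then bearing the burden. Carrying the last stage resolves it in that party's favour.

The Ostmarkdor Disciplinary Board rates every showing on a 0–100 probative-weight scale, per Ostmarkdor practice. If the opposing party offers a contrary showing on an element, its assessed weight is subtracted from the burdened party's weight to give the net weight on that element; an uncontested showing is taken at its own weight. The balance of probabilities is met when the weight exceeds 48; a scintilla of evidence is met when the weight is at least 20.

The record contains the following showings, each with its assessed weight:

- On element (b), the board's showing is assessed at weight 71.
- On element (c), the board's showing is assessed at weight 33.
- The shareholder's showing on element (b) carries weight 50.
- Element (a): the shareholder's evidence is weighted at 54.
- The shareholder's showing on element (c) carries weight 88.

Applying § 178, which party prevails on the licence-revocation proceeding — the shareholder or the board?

At Stage 1 the shareholder must meet the balance of probabilities (weight exceeds 48): on (a) the weight is 54, > 48, so (a) meets the standard.
  All elements met. The burden passes to the board.
At Stage 2 the board must meet a scintilla of evidence (weight is at least 20): on (b) the weight is 71 less the opposing 50 gives net 21, which does reach 20, so (b) meets the standard.
  Stage 2 carried; the burden shifts to the shareholder.
At Stage 3 the shareholder must meet the balance of probabilities (weight exceeds 48): on (c) the weight is 88 less the opposing 33 gives net 55, > 48, so (c) meets the standard.
  Stage 3 carried; the final stage is satisfied.
All stages carried — the shareholder prevails.

shareholder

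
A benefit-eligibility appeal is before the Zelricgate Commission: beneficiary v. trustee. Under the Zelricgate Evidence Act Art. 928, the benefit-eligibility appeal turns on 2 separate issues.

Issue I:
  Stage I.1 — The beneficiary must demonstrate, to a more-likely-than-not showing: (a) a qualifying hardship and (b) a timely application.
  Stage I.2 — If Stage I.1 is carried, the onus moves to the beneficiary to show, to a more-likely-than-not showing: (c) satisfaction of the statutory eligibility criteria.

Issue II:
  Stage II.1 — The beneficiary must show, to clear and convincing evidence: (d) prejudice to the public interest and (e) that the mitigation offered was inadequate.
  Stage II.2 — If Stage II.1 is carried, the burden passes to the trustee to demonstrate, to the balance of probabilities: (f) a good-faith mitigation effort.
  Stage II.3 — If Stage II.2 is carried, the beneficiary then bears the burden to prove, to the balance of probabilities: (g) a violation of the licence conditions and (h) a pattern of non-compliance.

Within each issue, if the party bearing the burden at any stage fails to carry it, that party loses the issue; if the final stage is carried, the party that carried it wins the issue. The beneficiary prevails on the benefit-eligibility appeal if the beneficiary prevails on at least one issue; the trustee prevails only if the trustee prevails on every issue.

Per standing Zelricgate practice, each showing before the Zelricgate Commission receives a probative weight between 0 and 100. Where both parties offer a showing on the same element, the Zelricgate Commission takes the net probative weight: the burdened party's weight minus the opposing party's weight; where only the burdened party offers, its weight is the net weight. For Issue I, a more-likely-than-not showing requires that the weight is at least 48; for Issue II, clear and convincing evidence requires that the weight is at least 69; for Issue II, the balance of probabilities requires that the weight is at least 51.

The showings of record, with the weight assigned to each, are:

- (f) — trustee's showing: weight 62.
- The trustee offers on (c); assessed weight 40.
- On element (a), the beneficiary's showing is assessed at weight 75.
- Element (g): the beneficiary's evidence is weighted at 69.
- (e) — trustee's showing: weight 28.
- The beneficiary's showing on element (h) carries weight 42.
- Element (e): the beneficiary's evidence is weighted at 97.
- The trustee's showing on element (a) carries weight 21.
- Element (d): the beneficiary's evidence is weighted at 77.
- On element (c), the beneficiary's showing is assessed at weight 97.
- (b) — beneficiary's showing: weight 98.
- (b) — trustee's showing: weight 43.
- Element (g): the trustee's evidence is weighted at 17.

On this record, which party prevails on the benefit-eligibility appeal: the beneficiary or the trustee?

beneficiary

— Issue I —
Stage I.1 — burden on beneficiary; standard: a more-likely-than-not showing (weight is at least 48).
    (a): 75 − 21 = 54 ≥ 48 [met]
    (b): 98 − 43 = 55 ≥ 48 [met]
  Stage I.1 is satisfied; the beneficiary continues to bear the burden.
Stage I.2 — burden on beneficiary; standard: a more-likely-than-not showing (weight is at least 48).
    (c): 97 − 40 = 57 ≥ 48 [met]
  Stage I.2 carried; the final stage is satisfied.
Every stage carried; the beneficiary prevails on this issue.
— Issue II —
Stage II.1 (beneficiary, clear and convincing evidence, weight is at least 69): (d) 77 ≥ 69 — meets; (e) net 97−28=69 ≥ 69 — meets.
  Stage II.1 is satisfied; the onus moves to the trustee.
Stage II.2 (trustee, the balance of probabilities, weight is at least 51): (f) 62 ≥ 51 — meets.
  Stage II.2 is satisfied; the onus moves to the beneficiary.
Stage II.3 (beneficiary, the balance of probabilities, weight is at least 51): (g) net 69−17=52 ≥ 51 — meets; (h) 42 < 51 — fails.
  The beneficiary does not carry Stage II.3.
The analysis ends at Stage II.3; the trustee prevails on this issue.
Per-issue: Issue I → beneficiary; Issue II → trustee. The beneficiary must prevail on at least one issue; overall, the beneficiary prevails.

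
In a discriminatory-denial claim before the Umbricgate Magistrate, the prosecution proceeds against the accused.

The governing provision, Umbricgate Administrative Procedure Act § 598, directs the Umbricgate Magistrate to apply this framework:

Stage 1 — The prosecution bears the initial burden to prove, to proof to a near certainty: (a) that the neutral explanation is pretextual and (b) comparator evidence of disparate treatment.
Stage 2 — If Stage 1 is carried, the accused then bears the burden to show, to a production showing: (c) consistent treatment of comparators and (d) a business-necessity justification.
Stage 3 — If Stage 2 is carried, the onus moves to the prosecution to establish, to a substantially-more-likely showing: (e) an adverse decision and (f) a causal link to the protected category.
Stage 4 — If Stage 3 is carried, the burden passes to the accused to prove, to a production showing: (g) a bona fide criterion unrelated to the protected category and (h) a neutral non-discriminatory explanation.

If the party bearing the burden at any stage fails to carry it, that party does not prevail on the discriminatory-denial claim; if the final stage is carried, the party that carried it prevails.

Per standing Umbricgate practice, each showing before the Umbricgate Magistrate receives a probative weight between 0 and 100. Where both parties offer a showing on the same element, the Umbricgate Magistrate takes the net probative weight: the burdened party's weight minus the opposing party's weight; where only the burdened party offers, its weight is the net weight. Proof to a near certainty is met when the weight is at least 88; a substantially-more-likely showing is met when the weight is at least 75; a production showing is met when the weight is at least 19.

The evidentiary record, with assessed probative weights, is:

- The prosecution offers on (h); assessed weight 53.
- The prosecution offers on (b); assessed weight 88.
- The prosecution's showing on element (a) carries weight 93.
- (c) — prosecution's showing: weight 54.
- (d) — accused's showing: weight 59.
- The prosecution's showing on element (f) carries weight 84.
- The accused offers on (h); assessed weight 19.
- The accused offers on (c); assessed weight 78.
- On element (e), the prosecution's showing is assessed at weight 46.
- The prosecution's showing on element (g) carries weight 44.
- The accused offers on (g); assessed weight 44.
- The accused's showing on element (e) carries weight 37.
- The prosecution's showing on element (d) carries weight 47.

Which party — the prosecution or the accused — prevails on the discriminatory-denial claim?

prosecution

At Stage 1 the prosecution must meet proof to a near certainty (weight is at least 88): on (a) the weight is 93, which does reach 88, so (a) meets the standard; on (b) the weight is 88, ≥ 88, so (b) meets the standard.
  Stage 1 carried; the burden shifts to the accused.
At Stage 2 the accused must meet a production showing (weight is at least 19): on (c) the weight is 78 less the opposing 54 gives net 24, ≥ 19, so (c) meets the standard; on (d) the weight is 59 less the opposing 47 gives net 12, < 19, so (d) does not meet the standard.
  The accused does not carry Stage 2.
The prosecution prevails.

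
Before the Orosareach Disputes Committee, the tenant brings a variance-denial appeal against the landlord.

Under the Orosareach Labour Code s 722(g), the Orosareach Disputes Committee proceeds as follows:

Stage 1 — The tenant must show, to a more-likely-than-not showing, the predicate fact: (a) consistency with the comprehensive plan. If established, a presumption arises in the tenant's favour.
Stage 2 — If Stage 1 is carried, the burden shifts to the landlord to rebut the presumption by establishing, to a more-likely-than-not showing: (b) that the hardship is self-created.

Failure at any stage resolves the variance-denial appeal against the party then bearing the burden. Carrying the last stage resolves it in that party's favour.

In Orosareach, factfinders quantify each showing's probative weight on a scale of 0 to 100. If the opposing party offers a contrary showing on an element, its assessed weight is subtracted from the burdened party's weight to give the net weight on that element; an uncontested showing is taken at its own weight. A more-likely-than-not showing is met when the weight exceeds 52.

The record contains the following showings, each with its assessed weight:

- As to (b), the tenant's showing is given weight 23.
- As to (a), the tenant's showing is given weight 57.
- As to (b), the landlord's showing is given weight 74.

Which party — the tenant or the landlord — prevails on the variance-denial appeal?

tenant

Stage 1 (tenant, a more-likely-than-not showing, weight exceeds 52): (a) 57 > 52 — meets.
  Stage 1 carried; the burden shifts to the landlord.
Stage 2 (landlord, a more-likely-than-not showing, weight exceeds 52): (b) net 74−23=51 ≤ 52 — fails.
  Stage 2 not carried; the landlord fails its burden.
The analysis ends at Stage 2; the tenant prevails.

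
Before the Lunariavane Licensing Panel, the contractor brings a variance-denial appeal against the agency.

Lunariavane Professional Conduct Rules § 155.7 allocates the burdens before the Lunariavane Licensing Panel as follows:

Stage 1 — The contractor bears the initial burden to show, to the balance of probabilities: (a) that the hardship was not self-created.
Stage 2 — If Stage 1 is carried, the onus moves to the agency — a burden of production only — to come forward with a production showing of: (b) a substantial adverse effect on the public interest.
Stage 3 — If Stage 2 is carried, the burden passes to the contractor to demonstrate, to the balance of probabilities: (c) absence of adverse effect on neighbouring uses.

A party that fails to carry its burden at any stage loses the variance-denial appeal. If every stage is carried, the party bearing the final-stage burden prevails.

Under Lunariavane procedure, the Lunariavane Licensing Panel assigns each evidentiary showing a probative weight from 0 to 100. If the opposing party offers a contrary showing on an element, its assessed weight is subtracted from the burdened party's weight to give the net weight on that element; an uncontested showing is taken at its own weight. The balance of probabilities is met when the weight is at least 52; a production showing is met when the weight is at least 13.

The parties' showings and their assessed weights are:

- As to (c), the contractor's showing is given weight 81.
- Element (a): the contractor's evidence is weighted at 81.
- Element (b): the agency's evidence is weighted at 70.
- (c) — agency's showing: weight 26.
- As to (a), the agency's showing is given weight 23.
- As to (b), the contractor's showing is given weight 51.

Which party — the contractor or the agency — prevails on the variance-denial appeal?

contractor

Stage 1 — burden on contractor; standard: the balance of probabilities (weight is at least 52).
    (a): 81 − 23 = 58 ≥ 52 [met]
  The contractor carries Stage 1; the agency now bears the burden.
Stage 2 — burden on agency; standard: a production showing (weight is at least 13).
    (b): 70 − 51 = 19 ≥ 13 [met]
  All elements met. The burden passes to the contractor.
Stage 3 — burden on contractor; standard: the balance of probabilities (weight is at least 52).
    (c): 81 − 26 = 55 ≥ 52 [met]
  The contractor carries the last stage.
All stages carried — the contractor prevails.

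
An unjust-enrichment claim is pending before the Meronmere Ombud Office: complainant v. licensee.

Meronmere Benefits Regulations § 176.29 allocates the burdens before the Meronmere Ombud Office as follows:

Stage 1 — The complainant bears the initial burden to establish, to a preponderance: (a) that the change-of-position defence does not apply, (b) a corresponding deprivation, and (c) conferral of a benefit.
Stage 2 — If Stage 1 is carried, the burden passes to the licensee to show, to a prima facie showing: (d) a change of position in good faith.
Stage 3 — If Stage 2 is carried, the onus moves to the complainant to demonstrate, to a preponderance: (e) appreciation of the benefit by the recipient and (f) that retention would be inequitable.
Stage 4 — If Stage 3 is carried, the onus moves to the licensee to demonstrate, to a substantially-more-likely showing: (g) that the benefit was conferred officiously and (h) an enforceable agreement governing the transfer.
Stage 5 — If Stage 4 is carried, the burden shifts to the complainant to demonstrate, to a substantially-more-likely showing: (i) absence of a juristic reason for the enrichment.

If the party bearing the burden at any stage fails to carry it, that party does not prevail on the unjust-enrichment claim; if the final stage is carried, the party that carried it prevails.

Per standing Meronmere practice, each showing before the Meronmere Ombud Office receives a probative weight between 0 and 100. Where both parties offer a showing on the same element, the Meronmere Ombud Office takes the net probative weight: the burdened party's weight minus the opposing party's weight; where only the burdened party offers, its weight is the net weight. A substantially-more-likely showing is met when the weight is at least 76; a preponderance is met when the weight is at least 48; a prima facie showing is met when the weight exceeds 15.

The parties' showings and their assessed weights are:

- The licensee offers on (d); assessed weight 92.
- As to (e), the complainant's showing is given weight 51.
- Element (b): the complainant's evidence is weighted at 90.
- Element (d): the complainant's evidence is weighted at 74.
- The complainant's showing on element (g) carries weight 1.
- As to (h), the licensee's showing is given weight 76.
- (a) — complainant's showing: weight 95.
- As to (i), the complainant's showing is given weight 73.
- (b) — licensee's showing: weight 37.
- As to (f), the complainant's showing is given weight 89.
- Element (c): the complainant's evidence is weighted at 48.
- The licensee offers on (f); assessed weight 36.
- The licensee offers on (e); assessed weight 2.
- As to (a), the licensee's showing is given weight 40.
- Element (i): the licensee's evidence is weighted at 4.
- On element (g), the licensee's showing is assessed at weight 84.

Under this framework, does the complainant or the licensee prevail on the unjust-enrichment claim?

At Stage 1 the complainant must meet a preponderance (weight is at least 48): on (a) the weight is 95 less the opposing 40 gives net 55, which does reach 48, so (a) meets the standard; on (b) the weight is 90 less the opposing 37 gives net 53, which does reach 48, so (b) meets the standard; on (c) the weight is 48, which does reach 48, so (c) meets the standard.
  All elements met. The burden passes to the licensee.
At Stage 2 the licensee must meet a prima facie showing (weight exceeds 15): on (d) the weight is 92 less the opposing 74 gives net 18, > 15, so (d) meets the standard.
  Stage 2 carried; the burden shifts to the complainant.
At Stage 3 the complainant must meet a preponderance (weight is at least 48): on (e) the weight is 51 less the opposing 2 gives net 49, which does reach 48, so (e) meets the standard; on (f) the weight is 89 less the opposing 36 gives net 53, which does reach 48, so (f) meets the standard.
  Stage 3 carried; the burden shifts to the licensee.
At Stage 4 the licensee must meet a substantially-more-likely showing (weight is at least 76): on (g) the weight is 84 less the opposing 1 gives net 83, ≥ 76, so (g) meets the standard; on (h) the weight is 76, ≥ 76, so (h) meets the standard.
  The licensee carries Stage 4; the complainant now bears the burden.
At Stage 5 the complainant must meet a substantially-more-likely showing (weight is at least 76): on (i) the weight is 73 less the opposing 4 gives net 69, < 76, so (i) does not meet the standard.
  Not every element is met, so the complainant fails to carry Stage 5.
So the licensee prevails.

licensee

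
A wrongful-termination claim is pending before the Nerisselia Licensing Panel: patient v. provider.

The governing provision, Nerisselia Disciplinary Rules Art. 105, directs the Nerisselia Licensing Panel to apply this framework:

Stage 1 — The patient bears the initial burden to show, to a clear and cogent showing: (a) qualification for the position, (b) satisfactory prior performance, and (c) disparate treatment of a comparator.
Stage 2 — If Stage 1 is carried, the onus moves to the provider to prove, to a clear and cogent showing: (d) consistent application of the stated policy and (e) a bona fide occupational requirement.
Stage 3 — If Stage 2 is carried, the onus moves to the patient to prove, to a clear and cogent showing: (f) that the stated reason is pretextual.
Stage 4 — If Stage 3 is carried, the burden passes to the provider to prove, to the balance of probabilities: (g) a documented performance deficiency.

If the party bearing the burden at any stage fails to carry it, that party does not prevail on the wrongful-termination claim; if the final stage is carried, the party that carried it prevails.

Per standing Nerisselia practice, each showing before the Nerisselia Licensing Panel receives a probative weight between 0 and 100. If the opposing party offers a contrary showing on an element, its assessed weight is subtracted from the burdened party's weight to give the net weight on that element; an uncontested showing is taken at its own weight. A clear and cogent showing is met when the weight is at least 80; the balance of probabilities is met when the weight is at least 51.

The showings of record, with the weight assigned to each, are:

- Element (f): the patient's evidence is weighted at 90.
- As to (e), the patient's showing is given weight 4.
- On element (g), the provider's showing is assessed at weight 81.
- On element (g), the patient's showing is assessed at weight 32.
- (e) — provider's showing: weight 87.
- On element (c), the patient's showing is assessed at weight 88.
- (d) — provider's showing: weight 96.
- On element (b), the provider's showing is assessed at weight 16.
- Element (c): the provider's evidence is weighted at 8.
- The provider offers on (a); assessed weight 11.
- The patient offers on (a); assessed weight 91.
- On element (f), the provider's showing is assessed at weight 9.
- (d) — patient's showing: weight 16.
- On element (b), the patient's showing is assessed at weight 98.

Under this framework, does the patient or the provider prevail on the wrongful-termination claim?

Stage 1 — burden on patient; standard: a clear and cogent showing (weight is at least 80).
    (a): 91 − 11 = 80 ≥ 80 [met]
    (b): 98 − 16 = 82 ≥ 80 [met]
    (c): 88 − 8 = 80 ≥ 80 [met]
  Stage 1 is satisfied; the onus moves to the provider.
Stage 2 — burden on provider; standard: a clear and cogent showing (weight is at least 80).
    (d): 96 − 16 = 80 ≥ 80 [met]
    (e): 87 − 4 = 83 ≥ 80 [met]
  Stage 2 is satisfied; the onus moves to the patient.
Stage 3 — burden on patient; standard: a clear and cogent showing (weight is at least 80).
    (f): 90 − 9 = 81 ≥ 80 [met]
  All elements met. The burden passes to the provider.
Stage 4 — burden on provider; standard: the balance of probabilities (weight is at least 51).
    (g): 81 − 32 = 49 < 51 [not met]
  Not every element is met, so the provider fails to carry Stage 4.
The analysis ends at Stage 4; the patient prevails.

patient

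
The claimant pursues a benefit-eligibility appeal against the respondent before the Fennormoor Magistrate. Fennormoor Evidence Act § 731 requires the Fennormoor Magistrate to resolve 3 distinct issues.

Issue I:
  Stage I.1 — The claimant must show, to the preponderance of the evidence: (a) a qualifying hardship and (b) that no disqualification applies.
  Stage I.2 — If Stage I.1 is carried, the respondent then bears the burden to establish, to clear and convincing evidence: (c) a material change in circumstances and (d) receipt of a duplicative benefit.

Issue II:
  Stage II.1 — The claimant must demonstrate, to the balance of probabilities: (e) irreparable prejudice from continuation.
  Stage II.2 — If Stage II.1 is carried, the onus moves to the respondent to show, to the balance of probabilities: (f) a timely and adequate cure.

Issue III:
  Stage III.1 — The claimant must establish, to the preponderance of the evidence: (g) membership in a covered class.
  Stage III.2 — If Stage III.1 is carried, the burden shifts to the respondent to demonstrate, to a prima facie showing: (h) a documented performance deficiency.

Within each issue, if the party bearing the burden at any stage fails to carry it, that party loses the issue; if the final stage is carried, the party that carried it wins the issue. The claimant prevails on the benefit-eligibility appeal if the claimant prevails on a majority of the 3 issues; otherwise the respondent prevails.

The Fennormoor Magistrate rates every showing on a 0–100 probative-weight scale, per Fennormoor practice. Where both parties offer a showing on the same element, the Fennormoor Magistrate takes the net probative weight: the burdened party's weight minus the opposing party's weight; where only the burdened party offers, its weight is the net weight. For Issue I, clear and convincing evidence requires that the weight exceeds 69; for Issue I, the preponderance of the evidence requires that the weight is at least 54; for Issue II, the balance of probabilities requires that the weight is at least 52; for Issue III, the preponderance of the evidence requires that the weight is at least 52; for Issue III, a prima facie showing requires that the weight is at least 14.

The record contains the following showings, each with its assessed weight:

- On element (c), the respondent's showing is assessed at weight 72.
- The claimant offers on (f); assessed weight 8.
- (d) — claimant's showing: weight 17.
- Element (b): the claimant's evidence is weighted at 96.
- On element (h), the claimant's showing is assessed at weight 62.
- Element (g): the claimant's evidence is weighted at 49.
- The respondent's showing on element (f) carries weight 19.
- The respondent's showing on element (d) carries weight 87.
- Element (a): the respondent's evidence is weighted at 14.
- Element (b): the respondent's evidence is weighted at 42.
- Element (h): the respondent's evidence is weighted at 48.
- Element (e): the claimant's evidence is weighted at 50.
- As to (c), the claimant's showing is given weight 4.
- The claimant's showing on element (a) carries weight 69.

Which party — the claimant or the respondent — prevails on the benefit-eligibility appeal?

— Issue I —
Stage I.1 — burden on claimant; standard: the preponderance of the evidence (weight is at least 54).
    (a): 69 − 14 = 55 ≥ 54 [met]
    (b): 96 − 42 = 54 ≥ 54 [met]
  Stage I.1 carried; the burden shifts to the respondent.
Stage I.2 — burden on respondent; standard: clear and convincing evidence (weight exceeds 69).
    (c): 72 − 4 = 68 ≤ 69 [not met]
    (d): 87 − 17 = 70 > 69 [met]
  Not every element is met, so the respondent fails to carry Stage I.2.
So the claimant prevails on this issue.
— Issue II —
At Stage II.1 the claimant must meet the balance of probabilities (weight is at least 52): on (e) the weight is 50, < 52, so (e) does not meet the standard.
  Not every element is met, so the claimant fails to carry Stage II.1.
The respondent prevails on this issue.
— Issue III —
At Stage III.1 the claimant must meet the preponderance of the evidence (weight is at least 52): on (g) the weight is 49, which does not reach 52, so (g) does not meet the standard.
  Stage III.1 not carried; the claimant fails its burden.
So the respondent prevails on this issue.
Per-issue: Issue I → claimant; Issue II → respondent; Issue III → respondent. The claimant must prevail on a majority of issues; overall, the respondent prevails.

respondent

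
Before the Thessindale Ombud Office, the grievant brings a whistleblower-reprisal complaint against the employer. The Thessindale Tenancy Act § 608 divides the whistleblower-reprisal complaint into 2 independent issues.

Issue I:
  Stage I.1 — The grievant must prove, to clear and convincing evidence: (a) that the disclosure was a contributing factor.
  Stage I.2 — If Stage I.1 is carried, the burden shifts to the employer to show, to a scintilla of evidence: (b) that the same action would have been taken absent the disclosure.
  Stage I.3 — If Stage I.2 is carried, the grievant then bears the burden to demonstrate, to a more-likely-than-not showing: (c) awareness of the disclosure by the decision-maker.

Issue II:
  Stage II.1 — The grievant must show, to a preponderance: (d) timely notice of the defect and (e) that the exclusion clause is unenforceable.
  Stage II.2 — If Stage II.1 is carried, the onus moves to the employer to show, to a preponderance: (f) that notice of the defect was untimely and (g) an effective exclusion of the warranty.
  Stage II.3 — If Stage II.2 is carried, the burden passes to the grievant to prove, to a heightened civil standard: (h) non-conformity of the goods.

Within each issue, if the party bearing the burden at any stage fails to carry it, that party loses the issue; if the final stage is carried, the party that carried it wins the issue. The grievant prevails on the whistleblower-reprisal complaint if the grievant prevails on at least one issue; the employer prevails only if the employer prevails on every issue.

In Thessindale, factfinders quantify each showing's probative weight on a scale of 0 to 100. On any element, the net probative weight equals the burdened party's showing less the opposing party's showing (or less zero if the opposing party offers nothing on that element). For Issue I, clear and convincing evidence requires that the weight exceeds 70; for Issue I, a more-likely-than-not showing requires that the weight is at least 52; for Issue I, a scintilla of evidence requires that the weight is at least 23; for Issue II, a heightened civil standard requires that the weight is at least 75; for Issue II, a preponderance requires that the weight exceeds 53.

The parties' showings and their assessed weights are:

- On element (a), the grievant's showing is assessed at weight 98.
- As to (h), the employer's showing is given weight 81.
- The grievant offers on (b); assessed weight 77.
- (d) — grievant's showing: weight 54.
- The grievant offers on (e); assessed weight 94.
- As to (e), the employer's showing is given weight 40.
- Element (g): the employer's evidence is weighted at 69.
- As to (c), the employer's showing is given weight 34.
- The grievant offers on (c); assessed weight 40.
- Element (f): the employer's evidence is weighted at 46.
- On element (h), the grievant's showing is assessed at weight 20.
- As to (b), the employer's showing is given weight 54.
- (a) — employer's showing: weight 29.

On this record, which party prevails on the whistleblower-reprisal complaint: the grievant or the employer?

— Issue I —
Stage I.1 — burden on grievant; standard: clear and convincing evidence (weight exceeds 70).
    (a): 98 − 29 = 69 ≤ 70 [not met]
  The grievant does not carry Stage I.1.
The analysis ends at Stage I.1; the employer prevails on this issue.
— Issue II —
Stage II.1 — burden on grievant; standard: a preponderance (weight exceeds 53).
    (d): 54 > 53 [met]
    (e): 94 − 40 = 54 > 53 [met]
  Stage II.1 carried; the burden shifts to the employer.
Stage II.2 — burden on employer; standard: a preponderance (weight exceeds 53).
    (f): 46 ≤ 53 [not met]
    (g): 69 > 53 [met]
  Stage II.2 not carried; the employer fails its burden.
So the grievant prevails on this issue.
Per-issue: Issue I → employer; Issue II → grievant. The grievant must prevail on at least one issue; overall, the grievant prevails.

grievant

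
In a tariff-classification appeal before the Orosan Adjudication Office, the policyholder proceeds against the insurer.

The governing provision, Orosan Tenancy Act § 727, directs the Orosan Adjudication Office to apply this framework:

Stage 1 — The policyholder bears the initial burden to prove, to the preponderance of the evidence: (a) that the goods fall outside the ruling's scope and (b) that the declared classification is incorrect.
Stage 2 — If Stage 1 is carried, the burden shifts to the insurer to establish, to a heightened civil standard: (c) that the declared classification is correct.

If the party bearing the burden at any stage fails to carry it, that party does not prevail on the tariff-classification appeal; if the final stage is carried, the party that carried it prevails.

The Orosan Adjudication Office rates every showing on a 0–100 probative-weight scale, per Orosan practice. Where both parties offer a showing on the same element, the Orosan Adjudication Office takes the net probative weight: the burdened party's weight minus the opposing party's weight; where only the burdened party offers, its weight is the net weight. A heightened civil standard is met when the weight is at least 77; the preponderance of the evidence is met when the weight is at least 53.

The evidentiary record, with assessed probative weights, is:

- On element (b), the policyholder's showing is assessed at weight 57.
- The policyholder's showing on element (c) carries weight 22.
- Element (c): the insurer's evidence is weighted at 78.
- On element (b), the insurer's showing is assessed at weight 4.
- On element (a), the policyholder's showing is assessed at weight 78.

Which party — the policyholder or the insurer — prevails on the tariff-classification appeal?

policyholder

Stage 1 (policyholder, the preponderance of the evidence, weight is at least 53): (a) 78 ≥ 53 — meets; (b) net 57−4=53 ≥ 53 — meets.
  All elements met. The burden passes to the insurer.
Stage 2 (insurer, a heightened civil standard, weight is at least 77): (c) net 78−22=56 < 77 — fails.
  The insurer does not carry Stage 2.
The policyholder prevails.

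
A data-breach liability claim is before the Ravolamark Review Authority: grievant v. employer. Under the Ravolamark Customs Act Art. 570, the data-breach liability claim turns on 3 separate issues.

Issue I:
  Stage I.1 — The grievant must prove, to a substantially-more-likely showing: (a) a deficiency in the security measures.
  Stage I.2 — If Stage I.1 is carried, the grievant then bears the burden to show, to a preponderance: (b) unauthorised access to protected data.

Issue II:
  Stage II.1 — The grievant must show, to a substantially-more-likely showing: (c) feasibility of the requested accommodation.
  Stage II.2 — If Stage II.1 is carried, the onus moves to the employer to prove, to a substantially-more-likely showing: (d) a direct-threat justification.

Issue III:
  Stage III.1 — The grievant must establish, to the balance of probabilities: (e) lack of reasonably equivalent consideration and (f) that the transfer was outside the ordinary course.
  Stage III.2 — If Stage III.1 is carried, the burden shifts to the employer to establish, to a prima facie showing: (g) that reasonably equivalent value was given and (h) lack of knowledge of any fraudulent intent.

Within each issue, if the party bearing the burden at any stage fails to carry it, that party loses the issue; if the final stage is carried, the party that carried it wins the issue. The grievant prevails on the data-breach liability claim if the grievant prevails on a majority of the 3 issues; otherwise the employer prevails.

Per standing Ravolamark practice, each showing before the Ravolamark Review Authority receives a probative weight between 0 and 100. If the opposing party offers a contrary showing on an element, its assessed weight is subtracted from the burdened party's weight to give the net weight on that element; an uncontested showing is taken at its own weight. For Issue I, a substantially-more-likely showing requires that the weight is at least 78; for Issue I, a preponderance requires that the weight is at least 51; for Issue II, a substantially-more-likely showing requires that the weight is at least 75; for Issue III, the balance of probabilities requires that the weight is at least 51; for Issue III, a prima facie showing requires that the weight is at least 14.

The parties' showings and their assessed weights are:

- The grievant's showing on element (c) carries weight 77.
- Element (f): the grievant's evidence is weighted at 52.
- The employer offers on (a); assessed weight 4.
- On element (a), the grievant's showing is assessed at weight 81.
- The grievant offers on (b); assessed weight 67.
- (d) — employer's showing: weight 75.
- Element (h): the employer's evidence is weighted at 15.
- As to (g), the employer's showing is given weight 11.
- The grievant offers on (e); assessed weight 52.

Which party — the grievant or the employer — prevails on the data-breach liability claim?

— Issue I —
At Stage I.1 the grievant must meet a substantially-more-likely showing (weight is at least 78): on (a) the weight is 81 less the opposing 4 gives net 77, < 78, so (a) does not meet the standard.
  Not every element is met, so the grievant fails to carry Stage I.1.
So the employer prevails on this issue.
— Issue II —
Stage II.1 — burden on grievant; standard: a substantially-more-likely showing (weight is at least 75).
    (c): 77 ≥ 75 [met]
  All elements met. The burden passes to the employer.
Stage II.2 — burden on employer; standard: a substantially-more-likely showing (weight is at least 75).
    (d): 75 ≥ 75 [met]
  The employer carries the last stage.
Every stage carried; the employer prevails on this issue.
— Issue III —
Stage III.1 — burden on grievant; standard: the balance of probabilities (weight is at least 51).
    (e): 52 ≥ 51 [met]
    (f): 52 ≥ 51 [met]
  Stage III.1 carried; the burden shifts to the employer.
Stage III.2 — burden on employer; standard: a prima facie showing (weight is at least 14).
    (g): 11 < 14 [not met]
    (h): 15 ≥ 14 [met]
  Stage III.2 not carried; the employer fails its burden.
The analysis ends at Stage III.2; the grievant prevails on this issue.
Per-issue: Issue I → employer; Issue II → employer; Issue III → grievant. The grievant must prevail on a majority of issues; overall, the employer prevails.

employer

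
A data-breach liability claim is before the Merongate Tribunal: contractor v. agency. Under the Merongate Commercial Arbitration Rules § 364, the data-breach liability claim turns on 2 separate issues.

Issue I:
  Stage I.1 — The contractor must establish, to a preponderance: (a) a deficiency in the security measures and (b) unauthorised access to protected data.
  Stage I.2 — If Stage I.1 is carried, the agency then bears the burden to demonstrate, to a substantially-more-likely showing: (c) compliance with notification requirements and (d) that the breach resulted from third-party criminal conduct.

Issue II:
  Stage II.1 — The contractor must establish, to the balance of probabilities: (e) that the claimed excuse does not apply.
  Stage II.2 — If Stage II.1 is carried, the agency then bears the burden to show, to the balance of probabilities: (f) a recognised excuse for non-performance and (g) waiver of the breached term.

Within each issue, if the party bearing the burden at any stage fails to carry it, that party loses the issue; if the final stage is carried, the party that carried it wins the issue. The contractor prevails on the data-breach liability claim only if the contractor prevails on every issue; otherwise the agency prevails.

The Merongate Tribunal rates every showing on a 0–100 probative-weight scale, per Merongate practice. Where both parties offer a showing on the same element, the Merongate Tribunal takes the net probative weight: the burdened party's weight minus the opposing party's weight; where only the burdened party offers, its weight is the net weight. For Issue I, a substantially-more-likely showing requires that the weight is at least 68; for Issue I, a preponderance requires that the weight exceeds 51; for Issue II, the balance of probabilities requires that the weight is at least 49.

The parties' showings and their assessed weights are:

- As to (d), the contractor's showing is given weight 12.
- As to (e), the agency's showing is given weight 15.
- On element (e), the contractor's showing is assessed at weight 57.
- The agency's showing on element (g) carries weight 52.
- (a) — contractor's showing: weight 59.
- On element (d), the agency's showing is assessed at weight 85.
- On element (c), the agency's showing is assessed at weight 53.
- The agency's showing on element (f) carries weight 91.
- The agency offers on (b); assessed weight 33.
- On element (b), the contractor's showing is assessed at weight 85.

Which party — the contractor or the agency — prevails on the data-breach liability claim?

agency

— Issue I —
Stage I.1 — burden on contractor; standard: a preponderance (weight exceeds 51).
    (a): 59 > 51 [met]
    (b): 85 − 33 = 52 > 51 [met]
  All elements met. The burden passes to the agency.
Stage I.2 — burden on agency; standard: a substantially-more-likely showing (weight is at least 68).
    (c): 53 < 68 [not met]
    (d): 85 − 12 = 73 ≥ 68 [met]
  The agency does not carry Stage I.2.
The analysis ends at Stage I.2; the contractor prevails on this issue.
— Issue II —
At Stage II.1 the contractor must meet the balance of probabilities (weight is at least 49): on (e) the weight is 57 less the opposing 15 gives net 42, which does not reach 49, so (e) does not meet the standard.
  Stage II.1 not carried; the contractor fails its burden.
So the agency prevails on this issue.
Per-issue: Issue I → contractor; Issue II → agency. The contractor must prevail on every issue; overall, the agency prevails.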